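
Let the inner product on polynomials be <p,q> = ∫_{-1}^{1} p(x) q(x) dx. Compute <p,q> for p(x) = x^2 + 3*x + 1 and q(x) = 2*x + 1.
<p,q> = 20/3

Expand the product: p(x)·q(x) = 2*x^3 + 7*x^2 + 5*x + 1.
∫_{-1}^{1} of each monomial x^k gives [2/(k+1) if k even, 0 if k odd]. Integrating term-by-term (or equivalently evaluating the antiderivative F(x) = x^4/2 + 7*x^3/3 + 5*x^2/2 + x at the endpoints):
  F(1) − F(−1) = 19/3 − (-1/3) = 20/3.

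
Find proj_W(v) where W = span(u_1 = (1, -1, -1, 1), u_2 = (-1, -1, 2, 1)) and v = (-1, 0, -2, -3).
proj_W(v) = (2/9, 46/27, -32/27, -46/27)

Set up U = [u_1 | ... | u_2] ∈ R^(4×2). The projector onto W = col(U) is P = U (U^T U)^(-1) U^T.
Compute U^T U =
  [4, -1]
  [-1, 7],
and U^T v = (-2, -6).
Solve U^T U · c = U^T v for the coefficients: c = (-20/27, -26/27). The projection is proj_W(v) = U c.
Check: (v - proj_W(v)) · u_1 = 0  (should be 0).
Check: (v - proj_W(v)) · u_2 = 0  (should be 0).
Result: proj_W(v) = (2/9, 46/27, -32/27, -46/27).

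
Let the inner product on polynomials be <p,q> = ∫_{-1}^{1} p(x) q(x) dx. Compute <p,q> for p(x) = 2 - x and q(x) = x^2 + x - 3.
<p,q> = -34/3

Expand the product: p(x)·q(x) = -x^3 + x^2 + 5*x - 6.
∫_{-1}^{1} of each monomial x^k gives [2/(k+1) if k even, 0 if k odd]. Integrating term-by-term (or equivalently evaluating the antiderivative F(x) = -x^4/4 + x^3/3 + 5*x^2/2 - 6*x at the endpoints):
  F(1) − F(−1) = -41/12 − (95/12) = -34/3.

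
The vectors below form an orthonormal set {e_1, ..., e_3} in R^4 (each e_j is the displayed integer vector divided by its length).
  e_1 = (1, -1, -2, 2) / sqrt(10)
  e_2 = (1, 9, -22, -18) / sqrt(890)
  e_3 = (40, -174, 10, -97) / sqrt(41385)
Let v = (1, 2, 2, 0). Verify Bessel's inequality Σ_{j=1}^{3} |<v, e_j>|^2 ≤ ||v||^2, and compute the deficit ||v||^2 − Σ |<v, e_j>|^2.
Σ |<v, e_j>|^2 = 807/155; ||v||^2 = 9; deficit = 588/155

Write each e_j = u_j / sqrt(<u_j, u_j>) where u_j is the displayed integer vector. Then <v, e_j> = <v, u_j> / sqrt(<u_j, u_j>), so |<v, e_j>|^2 = <v, u_j>^2 / <u_j, u_j>.
Coefficients: <v, e_1> = -5/sqrt(10), <v, e_2> = -25/sqrt(890), <v, e_3> = -288/sqrt(41385).
Square and sum: Σ |<v, e_j>|^2 = 807/155.
Compute ||v||^2 = v·v = 9.
Deficit = 9 − 807/155 = 588/155 ≥ 0, confirming Bessel's inequality. (The deficit equals ||v − Σ <v,e_j> e_j||^2, the squared distance from v to span{e_j}.)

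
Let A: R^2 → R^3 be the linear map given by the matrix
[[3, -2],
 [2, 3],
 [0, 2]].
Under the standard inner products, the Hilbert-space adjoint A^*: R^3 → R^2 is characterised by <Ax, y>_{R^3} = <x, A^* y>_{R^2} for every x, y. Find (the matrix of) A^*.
A^* = A^T =
[[3, 2, 0],
 [-2, 3, 2]]

For real matrices with standard dot products, the defining identity <Ax, y> = <x, A^* y> gives (Ax)^T y = x^T (A^*) y, i.e. x^T A^T y = x^T (A^*) y. Since this holds for all x, y, we must have A^* = A^T. Therefore
A^* =
[[3, 2, 0],
 [-2, 3, 2]].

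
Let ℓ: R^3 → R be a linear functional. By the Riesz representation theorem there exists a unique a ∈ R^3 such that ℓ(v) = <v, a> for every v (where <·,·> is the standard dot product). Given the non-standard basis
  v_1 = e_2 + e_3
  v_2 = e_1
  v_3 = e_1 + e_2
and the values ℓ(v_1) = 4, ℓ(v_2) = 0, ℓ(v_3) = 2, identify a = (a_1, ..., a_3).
a = (0, 2, 2)

Write a = (a_1, ..., a_3) in the standard basis. For each basis vector v_i, ℓ(v_i) = <v_i, a> is a linear equation in the a_j's. Collect the n equations into a matrix system V a = ℓ, where row i of V is v_i (expressed in the standard basis). Since V is invertible (lower-triangular with 1s on the diagonal, up to permutation), solve by back-substitution:
  V =
[[0, 1, 1],
 [1, 0, 0],
 [1, 1, 0]]
  V a = (4, 0, 2)
Solving gives a = (0, 2, 2).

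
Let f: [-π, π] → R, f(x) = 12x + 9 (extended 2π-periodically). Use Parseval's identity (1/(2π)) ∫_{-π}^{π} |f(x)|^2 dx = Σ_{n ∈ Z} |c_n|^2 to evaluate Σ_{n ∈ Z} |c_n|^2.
Σ |c_n|^2 = 48π^2 + 81

Expand and integrate term by term over [-π, π]:
  ∫ (12x)^2 dx = 144·(2π^3/3); ∫ 2·12·(9)·x dx = 0 (odd integrand); ∫ 9^2 dx = 81·2π.
So (1/(2π)) ∫_{-π}^{π} (12x + 9)^2 dx = 144π^2/3 + 81 = 48π^2 + 81.
Parseval ⇒ Σ |c_n|^2 = 48π^2 + 81.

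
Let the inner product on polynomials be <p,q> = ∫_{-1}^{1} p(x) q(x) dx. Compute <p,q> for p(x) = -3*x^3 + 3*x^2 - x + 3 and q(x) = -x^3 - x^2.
<p,q> = -68/35

Expand the product: p(x)·q(x) = 3*x^6 - 2*x^4 - 2*x^3 - 3*x^2.
∫_{-1}^{1} of each monomial x^k gives [2/(k+1) if k even, 0 if k odd]. Integrating term-by-term (or equivalently evaluating the antiderivative F(x) = 3*x^7/7 - 2*x^5/5 - x^4/2 - x^3 at the endpoints):
  F(1) − F(−1) = -103/70 − (33/70) = -68/35.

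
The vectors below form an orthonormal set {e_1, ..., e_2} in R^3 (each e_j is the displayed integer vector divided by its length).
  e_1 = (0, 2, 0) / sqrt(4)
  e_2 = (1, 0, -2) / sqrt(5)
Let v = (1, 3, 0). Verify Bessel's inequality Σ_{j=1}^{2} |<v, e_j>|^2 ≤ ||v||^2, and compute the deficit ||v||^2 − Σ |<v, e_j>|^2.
Σ |<v, e_j>|^2 = 46/5; ||v||^2 = 10; deficit = 4/5

Write each e_j = u_j / sqrt(<u_j, u_j>) where u_j is the displayed integer vector. Then <v, e_j> = <v, u_j> / sqrt(<u_j, u_j>), so |<v, e_j>|^2 = <v, u_j>^2 / <u_j, u_j>.
Coefficients: <v, e_1> = 6/sqrt(4), <v, e_2> = 1/sqrt(5).
Square and sum: Σ |<v, e_j>|^2 = 46/5.
Compute ||v||^2 = v·v = 10.
Deficit = 10 − 46/5 = 4/5 ≥ 0, confirming Bessel's inequality. (The deficit equals ||v − Σ <v,e_j> e_j||^2, the squared distance from v to span{e_j}.)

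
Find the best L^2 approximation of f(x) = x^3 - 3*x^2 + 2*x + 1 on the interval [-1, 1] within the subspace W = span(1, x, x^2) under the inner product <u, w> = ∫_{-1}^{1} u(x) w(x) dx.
g(x) = -3*x^2 + 13*x/5 + 1

The best approximation g ∈ W is the orthogonal projection of f onto W. Writing g = a_0 + a_1 x + a_2 x^2, the coefficients solve the normal equations G · a = b where
  G_{ij} = <φ_i, φ_j> and b_i = <f, φ_i>, with φ_0 = 1, φ_1 = x, φ_2 = x^2.
G =
  [2, 0, 2/3]
  [0, 2/3, 0]
  [2/3, 0, 2/5],
b = (0, 26/15, -8/15).
Solving gives a_0 = 1, a_1 = 13/5, a_2 = -3, so
  g(x) = -3*x^2 + 13*x/5 + 1.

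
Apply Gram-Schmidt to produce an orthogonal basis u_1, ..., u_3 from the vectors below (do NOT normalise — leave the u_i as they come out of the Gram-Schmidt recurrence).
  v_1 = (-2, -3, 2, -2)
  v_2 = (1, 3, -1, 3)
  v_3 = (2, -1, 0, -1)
Orthogonal basis:
  u_1 = (-2, -3, 2, -2)
  u_2 = (-17/21, 2/7, 17/21, 25/21)
  u_3 = (71/59, -32/59, 47/59, 24/59)

Apply the Gram-Schmidt recurrence
  u_1 = v_1
  u_i = v_i − Σ_{j<i} ((v_i · u_j) / (u_j · u_j)) · u_j.

Step by step this gives:
  u_1 = (-2, -3, 2, -2)
  u_2 = (-17/21, 2/7, 17/21, 25/21)
  u_3 = (71/59, -32/59, 47/59, 24/59)

Orthogonality check:
  u_2 · u_1 = 0 (should be 0)
  u_3 · u_1 = 0 (should be 0)
  u_3 · u_2 = 0 (should be 0)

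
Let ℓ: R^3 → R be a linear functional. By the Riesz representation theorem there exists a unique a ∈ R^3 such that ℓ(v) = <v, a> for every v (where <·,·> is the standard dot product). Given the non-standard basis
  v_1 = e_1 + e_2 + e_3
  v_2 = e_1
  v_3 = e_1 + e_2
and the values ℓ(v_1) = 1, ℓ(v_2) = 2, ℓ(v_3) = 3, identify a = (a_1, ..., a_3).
a = (2, 1, -2)

Write a = (a_1, ..., a_3) in the standard basis. For each basis vector v_i, ℓ(v_i) = <v_i, a> is a linear equation in the a_j's. Collect the n equations into a matrix system V a = ℓ, where row i of V is v_i (expressed in the standard basis). Since V is invertible (lower-triangular with 1s on the diagonal, up to permutation), solve by back-substitution:
  V =
[[1, 1, 1],
 [1, 0, 0],
 [1, 1, 0]]
  V a = (1, 2, 3)
Solving gives a = (2, 1, -2).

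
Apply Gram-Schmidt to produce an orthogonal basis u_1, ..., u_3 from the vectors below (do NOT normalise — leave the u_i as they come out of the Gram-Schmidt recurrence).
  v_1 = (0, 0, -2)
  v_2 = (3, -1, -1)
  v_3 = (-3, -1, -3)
Orthogonal basis:
  u_1 = (0, 0, -2)
  u_2 = (3, -1, 0)
  u_3 = (-3/5, -9/5, 0)

Apply the Gram-Schmidt recurrence
  u_1 = v_1
  u_i = v_i − Σ_{j<i} ((v_i · u_j) / (u_j · u_j)) · u_j.

Step by step this gives:
  u_1 = (0, 0, -2)
  u_2 = (3, -1, 0)
  u_3 = (-3/5, -9/5, 0)

Orthogonality check:
  u_2 · u_1 = 0 (should be 0)
  u_3 · u_1 = 0 (should be 0)
  u_3 · u_2 = 0 (should be 0)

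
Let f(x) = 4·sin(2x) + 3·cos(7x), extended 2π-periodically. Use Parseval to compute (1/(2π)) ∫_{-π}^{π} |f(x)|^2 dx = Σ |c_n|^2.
Σ |c_n|^2 = 25/2

Expand |f|^2 and use orthogonality of {sin(nx), cos(mx)} on [-π, π]:
  ∫_{-π}^{π} sin(nx)^2 dx = π, ∫ cos(mx)^2 dx = π, and cross terms integrate to 0.
So ∫_{-π}^{π} f(x)^2 dx = 4^2 · π + 3^2 · π = (16 + 9)π.
Divide by 2π: (16 + 9)/2 = 25/2.
By Parseval, this equals Σ |c_n|^2.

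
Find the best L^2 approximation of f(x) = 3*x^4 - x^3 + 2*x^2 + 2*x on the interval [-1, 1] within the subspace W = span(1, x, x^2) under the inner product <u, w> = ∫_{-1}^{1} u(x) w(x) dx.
g(x) = 32*x^2/7 + 7*x/5 - 9/35

The best approximation g ∈ W is the orthogonal projection of f onto W. Writing g = a_0 + a_1 x + a_2 x^2, the coefficients solve the normal equations G · a = b where
  G_{ij} = <φ_i, φ_j> and b_i = <f, φ_i>, with φ_0 = 1, φ_1 = x, φ_2 = x^2.
G =
  [2, 0, 2/3]
  [0, 2/3, 0]
  [2/3, 0, 2/5],
b = (38/15, 14/15, 58/35).
Solving gives a_0 = -9/35, a_1 = 7/5, a_2 = 32/7, so
  g(x) = 32*x^2/7 + 7*x/5 - 9/35.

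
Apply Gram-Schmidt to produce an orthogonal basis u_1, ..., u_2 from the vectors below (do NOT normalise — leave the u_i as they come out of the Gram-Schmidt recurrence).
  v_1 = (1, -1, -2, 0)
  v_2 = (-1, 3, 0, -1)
Orthogonal basis:
  u_1 = (1, -1, -2, 0)
  u_2 = (-1/3, 7/3, -4/3, -1)

Apply the Gram-Schmidt recurrence
  u_1 = v_1
  u_i = v_i − Σ_{j<i} ((v_i · u_j) / (u_j · u_j)) · u_j.

Step by step this gives:
  u_1 = (1, -1, -2, 0)
  u_2 = (-1/3, 7/3, -4/3, -1)

Orthogonality check:
  u_2 · u_1 = 0 (should be 0)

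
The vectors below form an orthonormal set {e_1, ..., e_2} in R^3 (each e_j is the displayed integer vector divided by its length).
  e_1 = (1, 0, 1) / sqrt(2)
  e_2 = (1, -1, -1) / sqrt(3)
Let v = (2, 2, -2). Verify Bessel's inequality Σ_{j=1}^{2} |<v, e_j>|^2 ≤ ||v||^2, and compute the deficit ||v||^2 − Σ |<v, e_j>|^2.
Σ |<v, e_j>|^2 = 4/3; ||v||^2 = 12; deficit = 32/3

Write each e_j = u_j / sqrt(<u_j, u_j>) where u_j is the displayed integer vector. Then <v, e_j> = <v, u_j> / sqrt(<u_j, u_j>), so |<v, e_j>|^2 = <v, u_j>^2 / <u_j, u_j>.
Coefficients: <v, e_1> = 0/sqrt(2), <v, e_2> = 2/sqrt(3).
Square and sum: Σ |<v, e_j>|^2 = 4/3.
Compute ||v||^2 = v·v = 12.
Deficit = 12 − 4/3 = 32/3 ≥ 0, confirming Bessel's inequality. (The deficit equals ||v − Σ <v,e_j> e_j||^2, the squared distance from v to span{e_j}.)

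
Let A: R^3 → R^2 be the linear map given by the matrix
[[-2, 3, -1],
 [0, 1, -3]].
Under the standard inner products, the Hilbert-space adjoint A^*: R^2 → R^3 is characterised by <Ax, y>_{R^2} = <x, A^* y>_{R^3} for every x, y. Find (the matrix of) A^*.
A^* = A^T =
[[-2, 0],
 [3, 1],
 [-1, -3]]

For real matrices with standard dot products, the defining identity <Ax, y> = <x, A^* y> gives (Ax)^T y = x^T (A^*) y, i.e. x^T A^T y = x^T (A^*) y. Since this holds for all x, y, we must have A^* = A^T. Therefore
A^* =
[[-2, 0],
 [3, 1],
 [-1, -3]].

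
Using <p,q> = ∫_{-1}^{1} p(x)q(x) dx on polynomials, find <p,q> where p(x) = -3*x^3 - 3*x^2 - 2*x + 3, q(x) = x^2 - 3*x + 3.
<p,q> = 102/5

Expand the product: p(x)·q(x) = -3*x^5 + 6*x^4 - 2*x^3 - 15*x + 9.
∫_{-1}^{1} of each monomial x^k gives [2/(k+1) if k even, 0 if k odd]. Integrating term-by-term (or equivalently evaluating the antiderivative F(x) = -x^6/2 + 6*x^5/5 - x^4/2 - 15*x^2/2 + 9*x at the endpoints):
  F(1) − F(−1) = 17/10 − (-187/10) = 102/5.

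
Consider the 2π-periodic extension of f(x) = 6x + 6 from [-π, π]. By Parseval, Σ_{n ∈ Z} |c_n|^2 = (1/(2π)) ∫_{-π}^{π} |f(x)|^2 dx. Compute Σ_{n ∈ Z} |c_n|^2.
Σ |c_n|^2 = 12π^2 + 36

Expand and integrate term by term over [-π, π]:
  ∫ (6x)^2 dx = 36·(2π^3/3); ∫ 2·6·(6)·x dx = 0 (odd integrand); ∫ 6^2 dx = 36·2π.
So (1/(2π)) ∫_{-π}^{π} (6x + 6)^2 dx = 36π^2/3 + 36 = 12π^2 + 36.
Parseval ⇒ Σ |c_n|^2 = 12π^2 + 36.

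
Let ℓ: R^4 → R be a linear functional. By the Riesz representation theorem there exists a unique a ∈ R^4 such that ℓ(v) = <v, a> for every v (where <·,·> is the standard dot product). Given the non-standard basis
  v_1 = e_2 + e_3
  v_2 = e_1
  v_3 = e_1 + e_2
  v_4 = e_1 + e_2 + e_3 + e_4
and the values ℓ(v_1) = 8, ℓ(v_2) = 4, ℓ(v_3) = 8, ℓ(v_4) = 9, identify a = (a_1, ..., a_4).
a = (4, 4, 4, -3)

Write a = (a_1, ..., a_4) in the standard basis. For each basis vector v_i, ℓ(v_i) = <v_i, a> is a linear equation in the a_j's. Collect the n equations into a matrix system V a = ℓ, where row i of V is v_i (expressed in the standard basis). Since V is invertible (lower-triangular with 1s on the diagonal, up to permutation), solve by back-substitution:
  V =
[[0, 1, 1, 0],
 [1, 0, 0, 0],
 [1, 1, 0, 0],
 [1, 1, 1, 1]]
  V a = (8, 4, 8, 9)
Solving gives a = (4, 4, 4, -3).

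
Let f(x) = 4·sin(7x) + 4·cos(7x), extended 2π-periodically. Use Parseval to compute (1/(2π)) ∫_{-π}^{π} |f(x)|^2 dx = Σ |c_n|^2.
Σ |c_n|^2 = 16

Expand |f|^2 and use orthogonality of {sin(nx), cos(mx)} on [-π, π]:
  ∫_{-π}^{π} sin(nx)^2 dx = π, ∫ cos(mx)^2 dx = π, and cross terms integrate to 0.
So ∫_{-π}^{π} f(x)^2 dx = 4^2 · π + 4^2 · π = (16 + 16)π.
Divide by 2π: (16 + 16)/2 = 16.
By Parseval, this equals Σ |c_n|^2.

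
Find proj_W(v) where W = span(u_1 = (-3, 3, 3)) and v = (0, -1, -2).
proj_W(v) = (1, -1, -1)

Set up U = [u_1 | ... | u_1] ∈ R^(3×1). The projector onto W = col(U) is P = U (U^T U)^(-1) U^T.
Compute U^T U =
  [27],
and U^T v = (-9).
Solve U^T U · c = U^T v for the coefficients: c = (-1/3). The projection is proj_W(v) = U c.
Check: (v - proj_W(v)) · u_1 = 0  (should be 0).
Result: proj_W(v) = (1, -1, -1).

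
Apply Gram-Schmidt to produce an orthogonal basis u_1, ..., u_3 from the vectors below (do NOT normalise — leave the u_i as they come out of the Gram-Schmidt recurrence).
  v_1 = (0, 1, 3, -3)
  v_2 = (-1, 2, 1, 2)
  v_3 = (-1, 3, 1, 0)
Orthogonal basis:
  u_1 = (0, 1, 3, -3)
  u_2 = (-1, 39/19, 22/19, 35/19)
  u_3 = (-31/189, 61/63, -173/189, -16/27)

Apply the Gram-Schmidt recurrence
  u_1 = v_1
  u_i = v_i − Σ_{j<i} ((v_i · u_j) / (u_j · u_j)) · u_j.

Step by step this gives:
  u_1 = (0, 1, 3, -3)
  u_2 = (-1, 39/19, 22/19, 35/19)
  u_3 = (-31/189, 61/63, -173/189, -16/27)

Orthogonality check:
  u_2 · u_1 = 0 (should be 0)
  u_3 · u_1 = 0 (should be 0)
  u_3 · u_2 = 0 (should be 0)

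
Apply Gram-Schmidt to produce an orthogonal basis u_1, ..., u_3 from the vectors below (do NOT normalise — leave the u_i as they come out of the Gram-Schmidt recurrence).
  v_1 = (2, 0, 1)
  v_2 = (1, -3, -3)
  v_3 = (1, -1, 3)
Orthogonal basis:
  u_1 = (2, 0, 1)
  u_2 = (7/5, -3, -14/5)
  u_3 = (-33/47, -77/47, 66/47)

Apply the Gram-Schmidt recurrence
  u_1 = v_1
  u_i = v_i − Σ_{j<i} ((v_i · u_j) / (u_j · u_j)) · u_j.

Step by step this gives:
  u_1 = (2, 0, 1)
  u_2 = (7/5, -3, -14/5)
  u_3 = (-33/47, -77/47, 66/47)

Orthogonality check:
  u_2 · u_1 = 0 (should be 0)
  u_3 · u_1 = 0 (should be 0)
  u_3 · u_2 = 0 (should be 0)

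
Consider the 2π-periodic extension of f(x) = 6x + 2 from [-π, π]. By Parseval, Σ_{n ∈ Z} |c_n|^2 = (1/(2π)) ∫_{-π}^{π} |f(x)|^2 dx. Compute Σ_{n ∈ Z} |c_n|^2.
Σ |c_n|^2 = 12π^2 + 4

Expand and integrate term by term over [-π, π]:
  ∫ (6x)^2 dx = 36·(2π^3/3); ∫ 2·6·(2)·x dx = 0 (odd integrand); ∫ 2^2 dx = 4·2π.
So (1/(2π)) ∫_{-π}^{π} (6x + 2)^2 dx = 36π^2/3 + 4 = 12π^2 + 4.
Parseval ⇒ Σ |c_n|^2 = 12π^2 + 4.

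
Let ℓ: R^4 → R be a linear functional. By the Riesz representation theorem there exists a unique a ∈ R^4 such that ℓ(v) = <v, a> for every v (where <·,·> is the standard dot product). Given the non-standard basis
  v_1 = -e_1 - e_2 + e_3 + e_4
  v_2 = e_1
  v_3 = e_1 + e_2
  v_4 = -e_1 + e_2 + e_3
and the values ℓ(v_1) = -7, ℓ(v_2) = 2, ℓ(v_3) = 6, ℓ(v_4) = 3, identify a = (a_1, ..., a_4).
a = (2, 4, 1, -2)

Write a = (a_1, ..., a_4) in the standard basis. For each basis vector v_i, ℓ(v_i) = <v_i, a> is a linear equation in the a_j's. Collect the n equations into a matrix system V a = ℓ, where row i of V is v_i (expressed in the standard basis). Since V is invertible (lower-triangular with 1s on the diagonal, up to permutation), solve by back-substitution:
  V =
[[-1, -1, 1, 1],
 [1, 0, 0, 0],
 [1, 1, 0, 0],
 [-1, 1, 1, 0]]
  V a = (-7, 2, 6, 3)
Solving gives a = (2, 4, 1, -2).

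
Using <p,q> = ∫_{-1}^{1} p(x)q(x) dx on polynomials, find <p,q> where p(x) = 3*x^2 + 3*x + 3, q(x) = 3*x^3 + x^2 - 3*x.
<p,q> = 4/5

Expand the product: p(x)·q(x) = 9*x^5 + 12*x^4 + 3*x^3 - 6*x^2 - 9*x.
∫_{-1}^{1} of each monomial x^k gives [2/(k+1) if k even, 0 if k odd]. Integrating term-by-term (or equivalently evaluating the antiderivative F(x) = 3*x^6/2 + 12*x^5/5 + 3*x^4/4 - 2*x^3 - 9*x^2/2 at the endpoints):
  F(1) − F(−1) = -37/20 − (-53/20) = 4/5.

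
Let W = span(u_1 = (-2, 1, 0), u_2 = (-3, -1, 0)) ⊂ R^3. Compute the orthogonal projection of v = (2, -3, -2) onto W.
proj_W(v) = (2, -3, 0)

Set up U = [u_1 | ... | u_2] ∈ R^(3×2). The projector onto W = col(U) is P = U (U^T U)^(-1) U^T.
Compute U^T U =
  [5, 5]
  [5, 10],
and U^T v = (-7, -3).
Solve U^T U · c = U^T v for the coefficients: c = (-11/5, 4/5). The projection is proj_W(v) = U c.
Check: (v - proj_W(v)) · u_1 = 0  (should be 0).
Check: (v - proj_W(v)) · u_2 = 0  (should be 0).
Result: proj_W(v) = (2, -3, 0).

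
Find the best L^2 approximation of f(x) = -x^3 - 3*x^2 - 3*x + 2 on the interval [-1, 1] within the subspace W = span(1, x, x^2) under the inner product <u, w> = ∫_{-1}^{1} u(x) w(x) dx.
g(x) = -3*x^2 - 18*x/5 + 2

The best approximation g ∈ W is the orthogonal projection of f onto W. Writing g = a_0 + a_1 x + a_2 x^2, the coefficients solve the normal equations G · a = b where
  G_{ij} = <φ_i, φ_j> and b_i = <f, φ_i>, with φ_0 = 1, φ_1 = x, φ_2 = x^2.
G =
  [2, 0, 2/3]
  [0, 2/3, 0]
  [2/3, 0, 2/5],
b = (2, -12/5, 2/15).
Solving gives a_0 = 2, a_1 = -18/5, a_2 = -3, so
  g(x) = -3*x^2 - 18*x/5 + 2.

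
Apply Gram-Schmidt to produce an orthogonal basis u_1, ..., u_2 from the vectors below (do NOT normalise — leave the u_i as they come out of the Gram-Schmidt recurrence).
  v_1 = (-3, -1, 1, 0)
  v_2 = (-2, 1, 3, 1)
Orthogonal basis:
  u_1 = (-3, -1, 1, 0)
  u_2 = (2/11, 19/11, 25/11, 1)

Apply the Gram-Schmidt recurrence
  u_1 = v_1
  u_i = v_i − Σ_{j<i} ((v_i · u_j) / (u_j · u_j)) · u_j.

Step by step this gives:
  u_1 = (-3, -1, 1, 0)
  u_2 = (2/11, 19/11, 25/11, 1)

Orthogonality check:
  u_2 · u_1 = 0 (should be 0)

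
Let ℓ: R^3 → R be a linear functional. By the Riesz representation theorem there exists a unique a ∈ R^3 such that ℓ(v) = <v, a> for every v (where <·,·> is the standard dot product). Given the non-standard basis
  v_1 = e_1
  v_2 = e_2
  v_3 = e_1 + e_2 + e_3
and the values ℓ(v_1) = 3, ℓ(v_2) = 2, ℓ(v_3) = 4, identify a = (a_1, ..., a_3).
a = (3, 2, -1)

Write a = (a_1, ..., a_3) in the standard basis. For each basis vector v_i, ℓ(v_i) = <v_i, a> is a linear equation in the a_j's. Collect the n equations into a matrix system V a = ℓ, where row i of V is v_i (expressed in the standard basis). Since V is invertible (lower-triangular with 1s on the diagonal, up to permutation), solve by back-substitution:
  V =
[[1, 0, 0],
 [0, 1, 0],
 [1, 1, 1]]
  V a = (3, 2, 4)
Solving gives a = (3, 2, -1).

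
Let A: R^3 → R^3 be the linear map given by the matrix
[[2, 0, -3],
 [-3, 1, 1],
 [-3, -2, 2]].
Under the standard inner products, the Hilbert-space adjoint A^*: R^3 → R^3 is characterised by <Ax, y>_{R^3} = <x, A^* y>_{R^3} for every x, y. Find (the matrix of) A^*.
A^* = A^T =
[[2, -3, -3],
 [0, 1, -2],
 [-3, 1, 2]]

For real matrices with standard dot products, the defining identity <Ax, y> = <x, A^* y> gives (Ax)^T y = x^T (A^*) y, i.e. x^T A^T y = x^T (A^*) y. Since this holds for all x, y, we must have A^* = A^T. Therefore
A^* =
[[2, -3, -3],
 [0, 1, -2],
 [-3, 1, 2]].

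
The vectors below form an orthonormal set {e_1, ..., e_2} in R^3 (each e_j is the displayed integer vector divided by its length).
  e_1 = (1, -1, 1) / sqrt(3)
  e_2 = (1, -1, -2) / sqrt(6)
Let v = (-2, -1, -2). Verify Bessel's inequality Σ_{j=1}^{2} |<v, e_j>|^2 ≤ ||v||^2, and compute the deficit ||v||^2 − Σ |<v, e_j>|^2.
Σ |<v, e_j>|^2 = 9/2; ||v||^2 = 9; deficit = 9/2

Write each e_j = u_j / sqrt(<u_j, u_j>) where u_j is the displayed integer vector. Then <v, e_j> = <v, u_j> / sqrt(<u_j, u_j>), so |<v, e_j>|^2 = <v, u_j>^2 / <u_j, u_j>.
Coefficients: <v, e_1> = -3/sqrt(3), <v, e_2> = 3/sqrt(6).
Square and sum: Σ |<v, e_j>|^2 = 9/2.
Compute ||v||^2 = v·v = 9.
Deficit = 9 − 9/2 = 9/2 ≥ 0, confirming Bessel's inequality. (The deficit equals ||v − Σ <v,e_j> e_j||^2, the squared distance from v to span{e_j}.)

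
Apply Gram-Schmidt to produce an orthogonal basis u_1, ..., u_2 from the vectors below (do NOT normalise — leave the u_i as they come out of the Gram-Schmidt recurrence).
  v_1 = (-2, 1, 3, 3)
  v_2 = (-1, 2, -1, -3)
Orthogonal basis:
  u_1 = (-2, 1, 3, 3)
  u_2 = (-39/23, 54/23, 1/23, -45/23)

Apply the Gram-Schmidt recurrence
  u_1 = v_1
  u_i = v_i − Σ_{j<i} ((v_i · u_j) / (u_j · u_j)) · u_j.

Step by step this gives:
  u_1 = (-2, 1, 3, 3)
  u_2 = (-39/23, 54/23, 1/23, -45/23)

Orthogonality check:
  u_2 · u_1 = 0 (should be 0)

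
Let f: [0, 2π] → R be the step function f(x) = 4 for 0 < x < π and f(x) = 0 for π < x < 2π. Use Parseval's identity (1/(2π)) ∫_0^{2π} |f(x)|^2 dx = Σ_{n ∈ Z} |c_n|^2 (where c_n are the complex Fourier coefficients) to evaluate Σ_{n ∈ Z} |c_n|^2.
Σ |c_n|^2 = 8

Parseval equates the L^2 energy of f (normalised by 1/(2π)) with the ℓ^2 sum of its Fourier coefficients: (1/(2π)) ∫_0^{2π} |f|^2 = Σ |c_n|^2.
Compute the left side: (1/(2π)) [∫_0^π 4^2 dx + ∫_π^{2π} 0^2 dx] = (1/(2π)) · (16π + 0π) = (16 + 0)/2 = 8.
So Σ_{n ∈ Z} |c_n|^2 = 8.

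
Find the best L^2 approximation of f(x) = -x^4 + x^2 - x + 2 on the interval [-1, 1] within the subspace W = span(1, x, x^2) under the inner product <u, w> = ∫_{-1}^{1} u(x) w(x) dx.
g(x) = x^2/7 - x + 73/35

The best approximation g ∈ W is the orthogonal projection of f onto W. Writing g = a_0 + a_1 x + a_2 x^2, the coefficients solve the normal equations G · a = b where
  G_{ij} = <φ_i, φ_j> and b_i = <f, φ_i>, with φ_0 = 1, φ_1 = x, φ_2 = x^2.
G =
  [2, 0, 2/3]
  [0, 2/3, 0]
  [2/3, 0, 2/5],
b = (64/15, -2/3, 152/105).
Solving gives a_0 = 73/35, a_1 = -1, a_2 = 1/7, so
  g(x) = x^2/7 - x + 73/35.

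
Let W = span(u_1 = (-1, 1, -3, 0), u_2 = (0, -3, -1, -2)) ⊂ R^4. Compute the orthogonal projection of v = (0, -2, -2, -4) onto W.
proj_W(v) = (-4/11, -236/77, -172/77, -16/7)

Set up U = [u_1 | ... | u_2] ∈ R^(4×2). The projector onto W = col(U) is P = U (U^T U)^(-1) U^T.
Compute U^T U =
  [11, 0]
  [0, 14],
and U^T v = (4, 16).
Solve U^T U · c = U^T v for the coefficients: c = (4/11, 8/7). The projection is proj_W(v) = U c.
Check: (v - proj_W(v)) · u_1 = 0  (should be 0).
Check: (v - proj_W(v)) · u_2 = 0  (should be 0).
Result: proj_W(v) = (-4/11, -236/77, -172/77, -16/7).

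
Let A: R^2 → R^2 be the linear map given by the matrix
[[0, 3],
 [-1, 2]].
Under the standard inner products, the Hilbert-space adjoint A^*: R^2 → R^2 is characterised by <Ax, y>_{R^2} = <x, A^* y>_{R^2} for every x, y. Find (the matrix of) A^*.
A^* = A^T =
[[0, -1],
 [3, 2]]

For real matrices with standard dot products, the defining identity <Ax, y> = <x, A^* y> gives (Ax)^T y = x^T (A^*) y, i.e. x^T A^T y = x^T (A^*) y. Since this holds for all x, y, we must have A^* = A^T. Therefore
A^* =
[[0, -1],
 [3, 2]].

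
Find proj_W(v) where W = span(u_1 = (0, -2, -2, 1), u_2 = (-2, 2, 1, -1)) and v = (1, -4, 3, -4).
proj_W(v) = (2, 0, 1, 0)

Set up U = [u_1 | ... | u_2] ∈ R^(4×2). The projector onto W = col(U) is P = U (U^T U)^(-1) U^T.
Compute U^T U =
  [9, -7]
  [-7, 10],
and U^T v = (-2, -3).
Solve U^T U · c = U^T v for the coefficients: c = (-1, -1). The projection is proj_W(v) = U c.
Check: (v - proj_W(v)) · u_1 = 0  (should be 0).
Check: (v - proj_W(v)) · u_2 = 0  (should be 0).
Result: proj_W(v) = (2, 0, 1, 0).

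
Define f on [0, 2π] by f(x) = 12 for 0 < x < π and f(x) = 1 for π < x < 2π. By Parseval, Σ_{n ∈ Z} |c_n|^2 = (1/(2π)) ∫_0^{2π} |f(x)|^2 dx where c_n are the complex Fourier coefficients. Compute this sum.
Σ |c_n|^2 = 145/2

Parseval equates the L^2 energy of f (normalised by 1/(2π)) with the ℓ^2 sum of its Fourier coefficients: (1/(2π)) ∫_0^{2π} |f|^2 = Σ |c_n|^2.
Compute the left side: (1/(2π)) [∫_0^π 12^2 dx + ∫_π^{2π} 1^2 dx] = (1/(2π)) · (144π + 1π) = (144 + 1)/2 = 145/2.
So Σ_{n ∈ Z} |c_n|^2 = 145/2.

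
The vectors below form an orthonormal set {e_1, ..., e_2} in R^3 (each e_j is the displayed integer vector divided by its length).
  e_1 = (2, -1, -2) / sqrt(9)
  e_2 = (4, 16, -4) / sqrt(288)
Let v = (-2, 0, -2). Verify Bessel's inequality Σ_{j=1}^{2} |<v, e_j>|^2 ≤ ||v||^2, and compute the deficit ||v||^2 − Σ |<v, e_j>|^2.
Σ |<v, e_j>|^2 = 0; ||v||^2 = 8; deficit = 8

Write each e_j = u_j / sqrt(<u_j, u_j>) where u_j is the displayed integer vector. Then <v, e_j> = <v, u_j> / sqrt(<u_j, u_j>), so |<v, e_j>|^2 = <v, u_j>^2 / <u_j, u_j>.
Coefficients: <v, e_1> = 0/sqrt(9), <v, e_2> = 0/sqrt(288).
Square and sum: Σ |<v, e_j>|^2 = 0.
Compute ||v||^2 = v·v = 8.
Deficit = 8 − 0 = 8 ≥ 0, confirming Bessel's inequality. (The deficit equals ||v − Σ <v,e_j> e_j||^2, the squared distance from v to span{e_j}.)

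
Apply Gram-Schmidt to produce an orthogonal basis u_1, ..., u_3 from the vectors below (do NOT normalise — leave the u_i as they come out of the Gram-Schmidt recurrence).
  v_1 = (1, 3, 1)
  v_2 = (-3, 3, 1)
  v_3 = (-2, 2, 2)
Orthogonal basis:
  u_1 = (1, 3, 1)
  u_2 = (-40/11, 12/11, 4/11)
  u_3 = (0, -2/5, 6/5)

Apply the Gram-Schmidt recurrence
  u_1 = v_1
  u_i = v_i − Σ_{j<i} ((v_i · u_j) / (u_j · u_j)) · u_j.

Step by step this gives:
  u_1 = (1, 3, 1)
  u_2 = (-40/11, 12/11, 4/11)
  u_3 = (0, -2/5, 6/5)

Orthogonality check:
  u_2 · u_1 = 0 (should be 0)
  u_3 · u_1 = 0 (should be 0)
  u_3 · u_2 = 0 (should be 0)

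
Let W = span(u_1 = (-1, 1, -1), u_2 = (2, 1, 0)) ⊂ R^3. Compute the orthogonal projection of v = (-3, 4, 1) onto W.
proj_W(v) = (-2, 2, -2)

Set up U = [u_1 | ... | u_2] ∈ R^(3×2). The projector onto W = col(U) is P = U (U^T U)^(-1) U^T.
Compute U^T U =
  [3, -1]
  [-1, 5],
and U^T v = (6, -2).
Solve U^T U · c = U^T v for the coefficients: c = (2, 0). The projection is proj_W(v) = U c.
Check: (v - proj_W(v)) · u_1 = 0  (should be 0).
Check: (v - proj_W(v)) · u_2 = 0  (should be 0).
Result: proj_W(v) = (-2, 2, -2).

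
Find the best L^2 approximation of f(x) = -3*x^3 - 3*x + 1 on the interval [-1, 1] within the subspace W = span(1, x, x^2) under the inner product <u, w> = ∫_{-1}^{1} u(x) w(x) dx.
g(x) = 1 - 24*x/5

The best approximation g ∈ W is the orthogonal projection of f onto W. Writing g = a_0 + a_1 x + a_2 x^2, the coefficients solve the normal equations G · a = b where
  G_{ij} = <φ_i, φ_j> and b_i = <f, φ_i>, with φ_0 = 1, φ_1 = x, φ_2 = x^2.
G =
  [2, 0, 2/3]
  [0, 2/3, 0]
  [2/3, 0, 2/5],
b = (2, -16/5, 2/3).
Solving gives a_0 = 1, a_1 = -24/5, a_2 = 0, so
  g(x) = 1 - 24*x/5.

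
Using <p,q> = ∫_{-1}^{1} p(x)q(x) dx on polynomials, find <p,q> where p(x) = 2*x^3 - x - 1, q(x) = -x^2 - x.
<p,q> = 8/15

Expand the product: p(x)·q(x) = -2*x^5 - 2*x^4 + x^3 + 2*x^2 + x.
∫_{-1}^{1} of each monomial x^k gives [2/(k+1) if k even, 0 if k odd]. Integrating term-by-term (or equivalently evaluating the antiderivative F(x) = -x^6/3 - 2*x^5/5 + x^4/4 + 2*x^3/3 + x^2/2 at the endpoints):
  F(1) − F(−1) = 41/60 − (3/20) = 8/15.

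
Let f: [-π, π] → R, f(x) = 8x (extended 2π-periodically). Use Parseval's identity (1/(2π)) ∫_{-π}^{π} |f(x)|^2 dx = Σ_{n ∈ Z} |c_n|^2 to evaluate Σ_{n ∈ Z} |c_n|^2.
Σ |c_n|^2 = 64π^2/3

Expand and integrate term by term over [-π, π]:
  ∫ (8x)^2 dx = 64·(2π^3/3); ∫ 2·8·(0)·x dx = 0 (odd integrand); ∫ 0^2 dx = 0·2π.
So (1/(2π)) ∫_{-π}^{π} (8x)^2 dx = 64π^2/3 + 0 = 64π^2/3.
Parseval ⇒ Σ |c_n|^2 = 64π^2/3.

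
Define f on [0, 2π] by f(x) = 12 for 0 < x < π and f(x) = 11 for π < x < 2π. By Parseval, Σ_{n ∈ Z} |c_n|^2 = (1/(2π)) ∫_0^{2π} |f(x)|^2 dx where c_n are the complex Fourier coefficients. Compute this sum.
Σ |c_n|^2 = 265/2

Parseval equates the L^2 energy of f (normalised by 1/(2π)) with the ℓ^2 sum of its Fourier coefficients: (1/(2π)) ∫_0^{2π} |f|^2 = Σ |c_n|^2.
Compute the left side: (1/(2π)) [∫_0^π 12^2 dx + ∫_π^{2π} 11^2 dx] = (1/(2π)) · (144π + 121π) = (144 + 121)/2 = 265/2.
So Σ_{n ∈ Z} |c_n|^2 = 265/2.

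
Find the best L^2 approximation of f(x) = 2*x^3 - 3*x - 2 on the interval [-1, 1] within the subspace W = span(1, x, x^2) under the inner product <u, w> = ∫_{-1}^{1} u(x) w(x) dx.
g(x) = -9*x/5 - 2

The best approximation g ∈ W is the orthogonal projection of f onto W. Writing g = a_0 + a_1 x + a_2 x^2, the coefficients solve the normal equations G · a = b where
  G_{ij} = <φ_i, φ_j> and b_i = <f, φ_i>, with φ_0 = 1, φ_1 = x, φ_2 = x^2.
G =
  [2, 0, 2/3]
  [0, 2/3, 0]
  [2/3, 0, 2/5],
b = (-4, -6/5, -4/3).
Solving gives a_0 = -2, a_1 = -9/5, a_2 = 0, so
  g(x) = -9*x/5 - 2.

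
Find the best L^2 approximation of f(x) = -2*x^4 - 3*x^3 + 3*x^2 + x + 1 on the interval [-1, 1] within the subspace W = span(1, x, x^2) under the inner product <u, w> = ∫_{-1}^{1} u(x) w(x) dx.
g(x) = 9*x^2/7 - 4*x/5 + 41/35

The best approximation g ∈ W is the orthogonal projection of f onto W. Writing g = a_0 + a_1 x + a_2 x^2, the coefficients solve the normal equations G · a = b where
  G_{ij} = <φ_i, φ_j> and b_i = <f, φ_i>, with φ_0 = 1, φ_1 = x, φ_2 = x^2.
G =
  [2, 0, 2/3]
  [0, 2/3, 0]
  [2/3, 0, 2/5],
b = (16/5, -8/15, 136/105).
Solving gives a_0 = 41/35, a_1 = -4/5, a_2 = 9/7, so
  g(x) = 9*x^2/7 - 4*x/5 + 41/35.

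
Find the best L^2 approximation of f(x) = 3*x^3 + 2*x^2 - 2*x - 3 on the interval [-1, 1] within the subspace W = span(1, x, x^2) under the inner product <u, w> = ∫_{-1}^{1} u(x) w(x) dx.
g(x) = 2*x^2 - x/5 - 3

The best approximation g ∈ W is the orthogonal projection of f onto W. Writing g = a_0 + a_1 x + a_2 x^2, the coefficients solve the normal equations G · a = b where
  G_{ij} = <φ_i, φ_j> and b_i = <f, φ_i>, with φ_0 = 1, φ_1 = x, φ_2 = x^2.
G =
  [2, 0, 2/3]
  [0, 2/3, 0]
  [2/3, 0, 2/5],
b = (-14/3, -2/15, -6/5).
Solving gives a_0 = -3, a_1 = -1/5, a_2 = 2, so
  g(x) = 2*x^2 - x/5 - 3.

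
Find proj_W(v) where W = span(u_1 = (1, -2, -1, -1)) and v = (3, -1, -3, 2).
proj_W(v) = (6/7, -12/7, -6/7, -6/7)

Set up U = [u_1 | ... | u_1] ∈ R^(4×1). The projector onto W = col(U) is P = U (U^T U)^(-1) U^T.
Compute U^T U =
  [7],
and U^T v = (6).
Solve U^T U · c = U^T v for the coefficients: c = (6/7). The projection is proj_W(v) = U c.
Check: (v - proj_W(v)) · u_1 = 0  (should be 0).
Result: proj_W(v) = (6/7, -12/7, -6/7, -6/7).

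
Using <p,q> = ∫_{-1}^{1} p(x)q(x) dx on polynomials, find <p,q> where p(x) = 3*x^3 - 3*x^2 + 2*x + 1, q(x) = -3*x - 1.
<p,q> = -38/5

Expand the product: p(x)·q(x) = -9*x^4 + 6*x^3 - 3*x^2 - 5*x - 1.
∫_{-1}^{1} of each monomial x^k gives [2/(k+1) if k even, 0 if k odd]. Integrating term-by-term (or equivalently evaluating the antiderivative F(x) = -9*x^5/5 + 3*x^4/2 - x^3 - 5*x^2/2 - x at the endpoints):
  F(1) − F(−1) = -24/5 − (14/5) = -38/5.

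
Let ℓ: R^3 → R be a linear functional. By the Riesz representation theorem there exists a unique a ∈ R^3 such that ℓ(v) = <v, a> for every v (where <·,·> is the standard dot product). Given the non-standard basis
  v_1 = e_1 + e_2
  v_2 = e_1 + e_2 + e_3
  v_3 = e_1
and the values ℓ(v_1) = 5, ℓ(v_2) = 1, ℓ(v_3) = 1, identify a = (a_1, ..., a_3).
a = (1, 4, -4)

Write a = (a_1, ..., a_3) in the standard basis. For each basis vector v_i, ℓ(v_i) = <v_i, a> is a linear equation in the a_j's. Collect the n equations into a matrix system V a = ℓ, where row i of V is v_i (expressed in the standard basis). Since V is invertible (lower-triangular with 1s on the diagonal, up to permutation), solve by back-substitution:
  V =
[[1, 1, 0],
 [1, 1, 1],
 [1, 0, 0]]
  V a = (5, 1, 1)
Solving gives a = (1, 4, -4).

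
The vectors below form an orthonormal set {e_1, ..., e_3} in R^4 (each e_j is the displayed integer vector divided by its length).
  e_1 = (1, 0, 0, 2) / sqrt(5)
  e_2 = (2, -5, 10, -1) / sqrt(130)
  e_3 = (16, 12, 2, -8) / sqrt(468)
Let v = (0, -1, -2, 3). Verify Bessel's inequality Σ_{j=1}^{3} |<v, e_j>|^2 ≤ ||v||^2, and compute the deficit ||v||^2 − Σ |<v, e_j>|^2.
Σ |<v, e_j>|^2 = 118/9; ||v||^2 = 14; deficit = 8/9

Write each e_j = u_j / sqrt(<u_j, u_j>) where u_j is the displayed integer vector. Then <v, e_j> = <v, u_j> / sqrt(<u_j, u_j>), so |<v, e_j>|^2 = <v, u_j>^2 / <u_j, u_j>.
Coefficients: <v, e_1> = 6/sqrt(5), <v, e_2> = -18/sqrt(130), <v, e_3> = -40/sqrt(468).
Square and sum: Σ |<v, e_j>|^2 = 118/9.
Compute ||v||^2 = v·v = 14.
Deficit = 14 − 118/9 = 8/9 ≥ 0, confirming Bessel's inequality. (The deficit equals ||v − Σ <v,e_j> e_j||^2, the squared distance from v to span{e_j}.)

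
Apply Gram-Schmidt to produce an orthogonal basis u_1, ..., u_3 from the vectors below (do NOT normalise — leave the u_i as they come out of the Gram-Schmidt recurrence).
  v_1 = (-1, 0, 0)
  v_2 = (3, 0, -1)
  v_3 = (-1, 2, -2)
Orthogonal basis:
  u_1 = (-1, 0, 0)
  u_2 = (0, 0, -1)
  u_3 = (0, 2, 0)

Apply the Gram-Schmidt recurrence
  u_1 = v_1
  u_i = v_i − Σ_{j<i} ((v_i · u_j) / (u_j · u_j)) · u_j.

Step by step this gives:
  u_1 = (-1, 0, 0)
  u_2 = (0, 0, -1)
  u_3 = (0, 2, 0)

Orthogonality check:
  u_2 · u_1 = 0 (should be 0)
  u_3 · u_1 = 0 (should be 0)
  u_3 · u_2 = 0 (should be 0)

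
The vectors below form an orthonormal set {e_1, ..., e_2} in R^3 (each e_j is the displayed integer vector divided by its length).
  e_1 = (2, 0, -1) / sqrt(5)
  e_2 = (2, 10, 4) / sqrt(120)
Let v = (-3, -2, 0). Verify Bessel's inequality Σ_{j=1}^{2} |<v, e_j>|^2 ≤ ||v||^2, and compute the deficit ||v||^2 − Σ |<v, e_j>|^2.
Σ |<v, e_j>|^2 = 77/6; ||v||^2 = 13; deficit = 1/6

Write each e_j = u_j / sqrt(<u_j, u_j>) where u_j is the displayed integer vector. Then <v, e_j> = <v, u_j> / sqrt(<u_j, u_j>), so |<v, e_j>|^2 = <v, u_j>^2 / <u_j, u_j>.
Coefficients: <v, e_1> = -6/sqrt(5), <v, e_2> = -26/sqrt(120).
Square and sum: Σ |<v, e_j>|^2 = 77/6.
Compute ||v||^2 = v·v = 13.
Deficit = 13 − 77/6 = 1/6 ≥ 0, confirming Bessel's inequality. (The deficit equals ||v − Σ <v,e_j> e_j||^2, the squared distance from v to span{e_j}.)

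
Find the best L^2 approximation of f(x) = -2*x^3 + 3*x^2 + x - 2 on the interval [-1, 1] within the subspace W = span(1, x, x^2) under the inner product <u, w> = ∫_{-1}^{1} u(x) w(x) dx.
g(x) = 3*x^2 - x/5 - 2

The best approximation g ∈ W is the orthogonal projection of f onto W. Writing g = a_0 + a_1 x + a_2 x^2, the coefficients solve the normal equations G · a = b where
  G_{ij} = <φ_i, φ_j> and b_i = <f, φ_i>, with φ_0 = 1, φ_1 = x, φ_2 = x^2.
G =
  [2, 0, 2/3]
  [0, 2/3, 0]
  [2/3, 0, 2/5],
b = (-2, -2/15, -2/15).
Solving gives a_0 = -2, a_1 = -1/5, a_2 = 3, so
  g(x) = 3*x^2 - x/5 - 2.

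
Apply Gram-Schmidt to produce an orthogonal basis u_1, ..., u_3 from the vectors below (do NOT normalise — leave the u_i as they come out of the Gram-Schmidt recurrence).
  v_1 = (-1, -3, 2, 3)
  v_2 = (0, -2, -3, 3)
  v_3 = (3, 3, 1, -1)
Orthogonal basis:
  u_1 = (-1, -3, 2, 3)
  u_2 = (9/23, -19/23, -87/23, 42/23)
  u_3 = (1097/425, 423/425, 304/425, 586/425)

Apply the Gram-Schmidt recurrence
  u_1 = v_1
  u_i = v_i − Σ_{j<i} ((v_i · u_j) / (u_j · u_j)) · u_j.

Step by step this gives:
  u_1 = (-1, -3, 2, 3)
  u_2 = (9/23, -19/23, -87/23, 42/23)
  u_3 = (1097/425, 423/425, 304/425, 586/425)

Orthogonality check:
  u_2 · u_1 = 0 (should be 0)
  u_3 · u_1 = 0 (should be 0)
  u_3 · u_2 = 0 (should be 0)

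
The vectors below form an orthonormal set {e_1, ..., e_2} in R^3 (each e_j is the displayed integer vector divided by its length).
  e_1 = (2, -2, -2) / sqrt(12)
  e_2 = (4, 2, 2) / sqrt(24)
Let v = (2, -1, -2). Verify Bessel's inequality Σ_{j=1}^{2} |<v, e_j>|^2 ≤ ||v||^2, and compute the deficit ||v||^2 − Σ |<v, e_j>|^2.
Σ |<v, e_j>|^2 = 17/2; ||v||^2 = 9; deficit = 1/2

Write each e_j = u_j / sqrt(<u_j, u_j>) where u_j is the displayed integer vector. Then <v, e_j> = <v, u_j> / sqrt(<u_j, u_j>), so |<v, e_j>|^2 = <v, u_j>^2 / <u_j, u_j>.
Coefficients: <v, e_1> = 10/sqrt(12), <v, e_2> = 2/sqrt(24).
Square and sum: Σ |<v, e_j>|^2 = 17/2.
Compute ||v||^2 = v·v = 9.
Deficit = 9 − 17/2 = 1/2 ≥ 0, confirming Bessel's inequality. (The deficit equals ||v − Σ <v,e_j> e_j||^2, the squared distance from v to span{e_j}.)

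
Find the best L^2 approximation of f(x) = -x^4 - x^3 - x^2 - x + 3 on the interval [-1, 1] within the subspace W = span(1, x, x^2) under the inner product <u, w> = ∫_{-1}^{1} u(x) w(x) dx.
g(x) = -13*x^2/7 - 8*x/5 + 108/35

The best approximation g ∈ W is the orthogonal projection of f onto W. Writing g = a_0 + a_1 x + a_2 x^2, the coefficients solve the normal equations G · a = b where
  G_{ij} = <φ_i, φ_j> and b_i = <f, φ_i>, with φ_0 = 1, φ_1 = x, φ_2 = x^2.
G =
  [2, 0, 2/3]
  [0, 2/3, 0]
  [2/3, 0, 2/5],
b = (74/15, -16/15, 46/35).
Solving gives a_0 = 108/35, a_1 = -8/5, a_2 = -13/7, so
  g(x) = -13*x^2/7 - 8*x/5 + 108/35.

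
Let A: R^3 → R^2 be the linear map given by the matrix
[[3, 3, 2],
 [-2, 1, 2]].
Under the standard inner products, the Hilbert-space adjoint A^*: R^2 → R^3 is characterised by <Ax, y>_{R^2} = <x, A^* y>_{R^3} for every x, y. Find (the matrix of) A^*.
A^* = A^T =
[[3, -2],
 [3, 1],
 [2, 2]]

For real matrices with standard dot products, the defining identity <Ax, y> = <x, A^* y> gives (Ax)^T y = x^T (A^*) y, i.e. x^T A^T y = x^T (A^*) y. Since this holds for all x, y, we must have A^* = A^T. Therefore
A^* =
[[3, -2],
 [3, 1],
 [2, 2]].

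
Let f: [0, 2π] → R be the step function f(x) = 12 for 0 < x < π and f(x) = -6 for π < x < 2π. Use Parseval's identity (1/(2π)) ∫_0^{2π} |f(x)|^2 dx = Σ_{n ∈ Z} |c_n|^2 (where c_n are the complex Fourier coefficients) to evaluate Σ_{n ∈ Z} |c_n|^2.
Σ |c_n|^2 = 90

Parseval equates the L^2 energy of f (normalised by 1/(2π)) with the ℓ^2 sum of its Fourier coefficients: (1/(2π)) ∫_0^{2π} |f|^2 = Σ |c_n|^2.
Compute the left side: (1/(2π)) [∫_0^π 12^2 dx + ∫_π^{2π} (-6)^2 dx] = (1/(2π)) · (144π + 36π) = (144 + 36)/2 = 90.
So Σ_{n ∈ Z} |c_n|^2 = 90.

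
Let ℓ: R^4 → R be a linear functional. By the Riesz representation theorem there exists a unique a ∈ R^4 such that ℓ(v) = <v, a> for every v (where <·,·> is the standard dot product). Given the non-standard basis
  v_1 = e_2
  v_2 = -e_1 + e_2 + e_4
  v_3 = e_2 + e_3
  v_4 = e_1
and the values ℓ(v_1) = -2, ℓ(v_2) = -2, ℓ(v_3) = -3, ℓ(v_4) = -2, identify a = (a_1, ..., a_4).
a = (-2, -2, -1, -2)

Write a = (a_1, ..., a_4) in the standard basis. For each basis vector v_i, ℓ(v_i) = <v_i, a> is a linear equation in the a_j's. Collect the n equations into a matrix system V a = ℓ, where row i of V is v_i (expressed in the standard basis). Since V is invertible (lower-triangular with 1s on the diagonal, up to permutation), solve by back-substitution:
  V =
[[0, 1, 0, 0],
 [-1, 1, 0, 1],
 [0, 1, 1, 0],
 [1, 0, 0, 0]]
  V a = (-2, -2, -3, -2)
Solving gives a = (-2, -2, -1, -2).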